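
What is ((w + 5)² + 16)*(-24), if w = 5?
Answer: -2784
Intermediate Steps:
((w + 5)² + 16)*(-24) = ((5 + 5)² + 16)*(-24) = (10² + 16)*(-24) = (100 + 16)*(-24) = 116*(-24) = -2784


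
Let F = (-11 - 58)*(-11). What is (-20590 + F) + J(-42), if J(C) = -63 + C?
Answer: -19936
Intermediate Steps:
F = 759 (F = -69*(-11) = 759)
(-20590 + F) + J(-42) = (-20590 + 759) + (-63 - 42) = -19831 - 105 = -19936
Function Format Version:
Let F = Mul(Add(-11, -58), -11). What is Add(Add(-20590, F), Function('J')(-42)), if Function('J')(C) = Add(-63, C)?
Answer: -19936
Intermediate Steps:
F = 759 (F = Mul(-69, -11) = 759)
Add(Add(-20590, F), Function('J')(-42)) = Add(Add(-20590, 759), Add(-63, -42)) = Add(-19831, -105) = -19936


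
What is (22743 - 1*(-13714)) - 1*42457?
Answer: -6000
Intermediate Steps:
(22743 - 1*(-13714)) - 1*42457 = (22743 + 13714) - 42457 = 36457 - 42457 = -6000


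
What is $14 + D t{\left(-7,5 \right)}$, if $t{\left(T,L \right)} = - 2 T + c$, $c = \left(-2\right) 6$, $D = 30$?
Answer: $74$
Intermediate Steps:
$c = -12$
$t{\left(T,L \right)} = -12 - 2 T$ ($t{\left(T,L \right)} = - 2 T - 12 = -12 - 2 T$)
$14 + D t{\left(-7,5 \right)} = 14 + 30 \left(-12 - -14\right) = 14 + 30 \left(-12 + 14\right) = 14 + 30 \cdot 2 = 14 + 60 = 74$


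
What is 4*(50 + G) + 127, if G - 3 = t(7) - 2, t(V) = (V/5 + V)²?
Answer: 15331/25 ≈ 613.24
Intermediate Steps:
t(V) = 36*V²/25 (t(V) = (V*(⅕) + V)² = (V/5 + V)² = (6*V/5)² = 36*V²/25)
G = 1789/25 (G = 3 + ((36/25)*7² - 2) = 3 + ((36/25)*49 - 2) = 3 + (1764/25 - 2) = 3 + 1714/25 = 1789/25 ≈ 71.560)
4*(50 + G) + 127 = 4*(50 + 1789/25) + 127 = 4*(3039/25) + 127 = 12156/25 + 127 = 15331/25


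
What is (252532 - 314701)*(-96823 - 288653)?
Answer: 23964657444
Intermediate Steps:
(252532 - 314701)*(-96823 - 288653) = -62169*(-385476) = 23964657444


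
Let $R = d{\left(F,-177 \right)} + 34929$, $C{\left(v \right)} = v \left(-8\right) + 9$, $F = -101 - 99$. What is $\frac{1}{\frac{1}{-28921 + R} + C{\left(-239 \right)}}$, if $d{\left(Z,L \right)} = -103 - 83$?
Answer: $\frac{5822}{11184063} \approx 0.00052056$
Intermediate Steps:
$F = -200$
$d{\left(Z,L \right)} = -186$
$C{\left(v \right)} = 9 - 8 v$ ($C{\left(v \right)} = - 8 v + 9 = 9 - 8 v$)
$R = 34743$ ($R = -186 + 34929 = 34743$)
$\frac{1}{\frac{1}{-28921 + R} + C{\left(-239 \right)}} = \frac{1}{\frac{1}{-28921 + 34743} + \left(9 - -1912\right)} = \frac{1}{\frac{1}{5822} + \left(9 + 1912\right)} = \frac{1}{\frac{1}{5822} + 1921} = \frac{1}{\frac{11184063}{5822}} = \frac{5822}{11184063}$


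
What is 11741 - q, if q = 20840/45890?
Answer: 53877365/4589 ≈ 11741.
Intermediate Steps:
q = 2084/4589 (q = 20840*(1/45890) = 2084/4589 ≈ 0.45413)
11741 - q = 11741 - 1*2084/4589 = 11741 - 2084/4589 = 53877365/4589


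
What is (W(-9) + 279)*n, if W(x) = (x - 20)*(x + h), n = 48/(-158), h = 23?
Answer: 3048/79 ≈ 38.582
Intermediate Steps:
n = -24/79 (n = 48*(-1/158) = -24/79 ≈ -0.30380)
W(x) = (-20 + x)*(23 + x) (W(x) = (x - 20)*(x + 23) = (-20 + x)*(23 + x))
(W(-9) + 279)*n = ((-460 + (-9)² + 3*(-9)) + 279)*(-24/79) = ((-460 + 81 - 27) + 279)*(-24/79) = (-406 + 279)*(-24/79) = -127*(-24/79) = 3048/79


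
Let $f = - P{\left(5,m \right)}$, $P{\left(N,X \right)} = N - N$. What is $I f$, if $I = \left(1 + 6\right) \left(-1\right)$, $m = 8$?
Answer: $0$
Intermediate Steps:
$I = -7$ ($I = 7 \left(-1\right) = -7$)
$P{\left(N,X \right)} = 0$
$f = 0$ ($f = \left(-1\right) 0 = 0$)
$I f = \left(-7\right) 0 = 0$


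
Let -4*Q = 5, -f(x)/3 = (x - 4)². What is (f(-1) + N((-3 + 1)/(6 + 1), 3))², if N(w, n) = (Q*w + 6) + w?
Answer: 931225/196 ≈ 4751.1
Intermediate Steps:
f(x) = -3*(-4 + x)² (f(x) = -3*(x - 4)² = -3*(-4 + x)²)
Q = -5/4 (Q = -¼*5 = -5/4 ≈ -1.2500)
N(w, n) = 6 - w/4 (N(w, n) = (-5*w/4 + 6) + w = (6 - 5*w/4) + w = 6 - w/4)
(f(-1) + N((-3 + 1)/(6 + 1), 3))² = (-3*(-4 - 1)² + (6 - (-3 + 1)/(4*(6 + 1))))² = (-3*(-5)² + (6 - (-1)/(2*7)))² = (-3*25 + (6 - (-1)/(2*7)))² = (-75 + (6 - ¼*(-2/7)))² = (-75 + (6 + 1/14))² = (-75 + 85/14)² = (-965/14)² = 931225/196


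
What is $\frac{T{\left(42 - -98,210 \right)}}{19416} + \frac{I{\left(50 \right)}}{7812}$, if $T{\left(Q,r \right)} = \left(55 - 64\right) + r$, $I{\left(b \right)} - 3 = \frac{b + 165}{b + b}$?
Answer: $\frac{1391837}{126398160} \approx 0.011012$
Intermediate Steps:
$I{\left(b \right)} = 3 + \frac{165 + b}{2 b}$ ($I{\left(b \right)} = 3 + \frac{b + 165}{b + b} = 3 + \frac{165 + b}{2 b}$)
$T{\left(Q,r \right)} = -9 + r$
$\frac{T{\left(42 - -98,210 \right)}}{19416} + \frac{I{\left(50 \right)}}{7812} = \frac{-9 + 210}{19416} + \frac{\frac{1}{2} \cdot \frac{1}{50} \left(165 + 7 \cdot 50\right)}{7812} = 201 \cdot \frac{1}{19416} + \frac{1}{2} \cdot \frac{1}{50} \left(165 + 350\right) \frac{1}{7812} = \frac{67}{6472} + \frac{1}{2} \cdot \frac{1}{50} \cdot 515 \cdot \frac{1}{7812} = \frac{67}{6472} + \frac{103}{20} \cdot \frac{1}{7812} = \frac{67}{6472} + \frac{103}{156240} = \frac{1391837}{126398160}$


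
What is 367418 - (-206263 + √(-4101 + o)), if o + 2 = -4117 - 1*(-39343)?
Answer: 573681 - √31123 ≈ 5.7351e+5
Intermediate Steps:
o = 35224 (o = -2 + (-4117 - 1*(-39343)) = -2 + (-4117 + 39343) = -2 + 35226 = 35224)
367418 - (-206263 + √(-4101 + o)) = 367418 - (-206263 + √(-4101 + 35224)) = 367418 - (-206263 + √31123) = 367418 + (206263 - √31123) = 573681 - √31123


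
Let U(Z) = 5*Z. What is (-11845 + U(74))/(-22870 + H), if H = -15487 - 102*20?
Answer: 11475/40397 ≈ 0.28406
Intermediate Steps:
H = -17527 (H = -15487 - 2040 = -17527)
(-11845 + U(74))/(-22870 + H) = (-11845 + 5*74)/(-22870 - 17527) = (-11845 + 370)/(-40397) = -11475*(-1/40397) = 11475/40397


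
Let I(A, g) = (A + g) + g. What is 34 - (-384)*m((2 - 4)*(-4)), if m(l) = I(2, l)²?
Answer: 124450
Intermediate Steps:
I(A, g) = A + 2*g
m(l) = (2 + 2*l)²
34 - (-384)*m((2 - 4)*(-4)) = 34 - (-384)*4*(1 + (2 - 4)*(-4))² = 34 - (-384)*4*(1 - 2*(-4))² = 34 - (-384)*4*(1 + 8)² = 34 - (-384)*4*9² = 34 - (-384)*4*81 = 34 - (-384)*324 = 34 - 48*(-2592) = 34 + 124416 = 124450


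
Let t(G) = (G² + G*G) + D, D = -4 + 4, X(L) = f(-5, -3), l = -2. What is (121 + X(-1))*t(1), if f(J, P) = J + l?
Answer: 228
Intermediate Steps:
f(J, P) = -2 + J (f(J, P) = J - 2 = -2 + J)
X(L) = -7 (X(L) = -2 - 5 = -7)
D = 0
t(G) = 2*G² (t(G) = (G² + G*G) + 0 = (G² + G²) + 0 = 2*G² + 0 = 2*G²)
(121 + X(-1))*t(1) = (121 - 7)*(2*1²) = 114*(2*1) = 114*2 = 228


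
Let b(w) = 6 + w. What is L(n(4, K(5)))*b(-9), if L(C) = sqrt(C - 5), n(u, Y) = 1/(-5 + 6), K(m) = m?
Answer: -6*I ≈ -6.0*I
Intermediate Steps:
n(u, Y) = 1 (n(u, Y) = 1/1 = 1)
L(C) = sqrt(-5 + C)
L(n(4, K(5)))*b(-9) = sqrt(-5 + 1)*(6 - 9) = sqrt(-4)*(-3) = (2*I)*(-3) = -6*I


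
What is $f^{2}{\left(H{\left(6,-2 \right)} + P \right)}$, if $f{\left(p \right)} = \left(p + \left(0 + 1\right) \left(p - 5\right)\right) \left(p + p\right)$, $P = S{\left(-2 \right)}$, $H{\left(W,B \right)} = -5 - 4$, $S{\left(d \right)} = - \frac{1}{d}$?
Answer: $139876$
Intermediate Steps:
$H{\left(W,B \right)} = -9$ ($H{\left(W,B \right)} = -5 - 4 = -9$)
$P = \frac{1}{2}$ ($P = - \frac{1}{-2} = \left(-1\right) \left(- \frac{1}{2}\right) = \frac{1}{2} \approx 0.5$)
$f{\left(p \right)} = 2 p \left(-5 + 2 p\right)$ ($f{\left(p \right)} = \left(p + 1 \left(-5 + p\right)\right) 2 p = \left(p + \left(-5 + p\right)\right) 2 p = \left(-5 + 2 p\right) 2 p = 2 p \left(-5 + 2 p\right)$)
$f^{2}{\left(H{\left(6,-2 \right)} + P \right)} = \left(2 \left(-9 + \frac{1}{2}\right) \left(-5 + 2 \left(-9 + \frac{1}{2}\right)\right)\right)^{2} = \left(2 \left(- \frac{17}{2}\right) \left(-5 + 2 \left(- \frac{17}{2}\right)\right)\right)^{2} = \left(2 \left(- \frac{17}{2}\right) \left(-5 - 17\right)\right)^{2} = \left(2 \left(- \frac{17}{2}\right) \left(-22\right)\right)^{2} = 374^{2} = 139876$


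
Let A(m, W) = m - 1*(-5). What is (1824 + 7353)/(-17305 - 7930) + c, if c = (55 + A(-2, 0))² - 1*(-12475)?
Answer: 57098284/3605 ≈ 15839.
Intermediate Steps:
A(m, W) = 5 + m (A(m, W) = m + 5 = 5 + m)
c = 15839 (c = (55 + (5 - 2))² - 1*(-12475) = (55 + 3)² + 12475 = 58² + 12475 = 3364 + 12475 = 15839)
(1824 + 7353)/(-17305 - 7930) + c = (1824 + 7353)/(-17305 - 7930) + 15839 = 9177/(-25235) + 15839 = 9177*(-1/25235) + 15839 = -1311/3605 + 15839 = 57098284/3605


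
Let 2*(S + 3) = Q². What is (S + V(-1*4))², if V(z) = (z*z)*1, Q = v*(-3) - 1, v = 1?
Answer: 441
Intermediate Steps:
Q = -4 (Q = 1*(-3) - 1 = -3 - 1 = -4)
V(z) = z² (V(z) = z²*1 = z²)
S = 5 (S = -3 + (½)*(-4)² = -3 + (½)*16 = -3 + 8 = 5)
(S + V(-1*4))² = (5 + (-1*4)²)² = (5 + (-4)²)² = (5 + 16)² = 21² = 441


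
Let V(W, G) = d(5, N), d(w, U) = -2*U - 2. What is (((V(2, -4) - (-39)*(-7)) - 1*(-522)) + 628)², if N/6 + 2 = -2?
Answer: 851929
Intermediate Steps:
N = -24 (N = -12 + 6*(-2) = -12 - 12 = -24)
d(w, U) = -2 - 2*U
V(W, G) = 46 (V(W, G) = -2 - 2*(-24) = -2 + 48 = 46)
(((V(2, -4) - (-39)*(-7)) - 1*(-522)) + 628)² = (((46 - (-39)*(-7)) - 1*(-522)) + 628)² = (((46 - 1*273) + 522) + 628)² = (((46 - 273) + 522) + 628)² = ((-227 + 522) + 628)² = (295 + 628)² = 923² = 851929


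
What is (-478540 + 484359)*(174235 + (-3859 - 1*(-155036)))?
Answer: 1893572428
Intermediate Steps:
(-478540 + 484359)*(174235 + (-3859 - 1*(-155036))) = 5819*(174235 + (-3859 + 155036)) = 5819*(174235 + 151177) = 5819*325412 = 1893572428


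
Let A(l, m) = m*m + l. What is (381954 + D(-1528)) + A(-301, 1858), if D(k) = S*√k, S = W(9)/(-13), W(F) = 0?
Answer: 3833817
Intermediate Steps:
S = 0 (S = 0/(-13) = 0*(-1/13) = 0)
A(l, m) = l + m² (A(l, m) = m² + l = l + m²)
D(k) = 0 (D(k) = 0*√k = 0)
(381954 + D(-1528)) + A(-301, 1858) = (381954 + 0) + (-301 + 1858²) = 381954 + (-301 + 3452164) = 381954 + 3451863 = 3833817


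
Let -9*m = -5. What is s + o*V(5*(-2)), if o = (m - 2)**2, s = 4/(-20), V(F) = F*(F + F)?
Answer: 168919/405 ≈ 417.08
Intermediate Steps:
m = 5/9 (m = -1/9*(-5) = 5/9 ≈ 0.55556)
V(F) = 2*F**2 (V(F) = F*(2*F) = 2*F**2)
s = -1/5 (s = 4*(-1/20) = -1/5 ≈ -0.20000)
o = 169/81 (o = (5/9 - 2)**2 = (-13/9)**2 = 169/81 ≈ 2.0864)
s + o*V(5*(-2)) = -1/5 + 169*(2*(5*(-2))**2)/81 = -1/5 + 169*(2*(-10)**2)/81 = -1/5 + 169*(2*100)/81 = -1/5 + (169/81)*200 = -1/5 + 33800/81 = 168919/405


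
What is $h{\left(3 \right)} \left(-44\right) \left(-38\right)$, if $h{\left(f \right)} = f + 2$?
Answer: $8360$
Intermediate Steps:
$h{\left(f \right)} = 2 + f$
$h{\left(3 \right)} \left(-44\right) \left(-38\right) = \left(2 + 3\right) \left(-44\right) \left(-38\right) = 5 \left(-44\right) \left(-38\right) = \left(-220\right) \left(-38\right) = 8360$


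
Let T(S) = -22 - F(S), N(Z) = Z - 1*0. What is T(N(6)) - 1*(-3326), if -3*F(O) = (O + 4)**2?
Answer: 10012/3 ≈ 3337.3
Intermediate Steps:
F(O) = -(4 + O)**2/3 (F(O) = -(O + 4)**2/3 = -(4 + O)**2/3)
N(Z) = Z (N(Z) = Z + 0 = Z)
T(S) = -22 + (4 + S)**2/3 (T(S) = -22 - (-1)*(4 + S)**2/3 = -22 + (4 + S)**2/3)
T(N(6)) - 1*(-3326) = (-22 + (4 + 6)**2/3) - 1*(-3326) = (-22 + (1/3)*10**2) + 3326 = (-22 + (1/3)*100) + 3326 = (-22 + 100/3) + 3326 = 34/3 + 3326 = 10012/3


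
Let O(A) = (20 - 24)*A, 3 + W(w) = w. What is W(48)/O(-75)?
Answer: 3/20 ≈ 0.15000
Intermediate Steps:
W(w) = -3 + w
O(A) = -4*A
W(48)/O(-75) = (-3 + 48)/((-4*(-75))) = 45/300 = 45*(1/300) = 3/20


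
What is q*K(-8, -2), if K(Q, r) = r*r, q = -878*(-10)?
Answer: 35120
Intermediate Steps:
q = 8780
K(Q, r) = r²
q*K(-8, -2) = 8780*(-2)² = 8780*4 = 35120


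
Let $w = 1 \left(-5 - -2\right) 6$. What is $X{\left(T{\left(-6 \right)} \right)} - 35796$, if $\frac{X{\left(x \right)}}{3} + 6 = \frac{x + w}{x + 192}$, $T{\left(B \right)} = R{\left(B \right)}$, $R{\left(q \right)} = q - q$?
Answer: $- \frac{1146057}{32} \approx -35814.0$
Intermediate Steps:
$R{\left(q \right)} = 0$
$T{\left(B \right)} = 0$
$w = -18$ ($w = 1 \left(-5 + 2\right) 6 = 1 \left(-3\right) 6 = \left(-3\right) 6 = -18$)
$X{\left(x \right)} = -18 + \frac{3 \left(-18 + x\right)}{192 + x}$ ($X{\left(x \right)} = -18 + 3 \frac{x - 18}{x + 192} = -18 + 3 \frac{-18 + x}{192 + x} = -18 + \frac{3 \left(-18 + x\right)}{192 + x}$)
$X{\left(T{\left(-6 \right)} \right)} - 35796 = \frac{15 \left(-234 - 0\right)}{192 + 0} - 35796 = \frac{15 \left(-234 + 0\right)}{192} - 35796 = 15 \cdot \frac{1}{192} \left(-234\right) - 35796 = - \frac{585}{32} - 35796 = - \frac{1146057}{32}$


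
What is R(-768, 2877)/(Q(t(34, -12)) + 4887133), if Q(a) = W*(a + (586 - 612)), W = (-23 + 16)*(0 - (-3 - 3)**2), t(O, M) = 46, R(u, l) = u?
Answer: -768/4892173 ≈ -0.00015699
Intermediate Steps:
W = 252 (W = -7*(0 - 1*(-6)**2) = -7*(0 - 1*36) = -7*(0 - 36) = -7*(-36) = 252)
Q(a) = -6552 + 252*a (Q(a) = 252*(a + (586 - 612)) = 252*(a - 26) = 252*(-26 + a) = -6552 + 252*a)
R(-768, 2877)/(Q(t(34, -12)) + 4887133) = -768/((-6552 + 252*46) + 4887133) = -768/((-6552 + 11592) + 4887133) = -768/(5040 + 4887133) = -768/4892173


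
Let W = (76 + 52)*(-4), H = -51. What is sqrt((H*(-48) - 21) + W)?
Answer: sqrt(1915) ≈ 43.761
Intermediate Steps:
W = -512 (W = 128*(-4) = -512)
sqrt((H*(-48) - 21) + W) = sqrt((-51*(-48) - 21) - 512) = sqrt((2448 - 21) - 512) = sqrt(2427 - 512) = sqrt(1915)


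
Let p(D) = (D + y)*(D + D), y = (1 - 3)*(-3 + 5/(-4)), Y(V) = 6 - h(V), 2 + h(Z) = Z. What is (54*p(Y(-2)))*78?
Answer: 1558440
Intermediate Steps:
h(Z) = -2 + Z
Y(V) = 8 - V (Y(V) = 6 - (-2 + V) = 6 + (2 - V) = 8 - V)
y = 17/2 (y = -2*(-3 + 5*(-1/4)) = -2*(-3 - 5/4) = -2*(-17/4) = 17/2 ≈ 8.5000)
p(D) = 2*D*(17/2 + D) (p(D) = (D + 17/2)*(D + D) = (17/2 + D)*(2*D) = 2*D*(17/2 + D))
(54*p(Y(-2)))*78 = (54*((8 - 1*(-2))*(17 + 2*(8 - 1*(-2)))))*78 = (54*((8 + 2)*(17 + 2*(8 + 2))))*78 = (54*(10*(17 + 2*10)))*78 = (54*(10*(17 + 20)))*78 = (54*(10*37))*78 = (54*370)*78 = 19980*78 = 1558440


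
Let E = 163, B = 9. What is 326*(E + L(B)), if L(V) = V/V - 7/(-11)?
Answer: 590386/11 ≈ 53671.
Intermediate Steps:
L(V) = 18/11 (L(V) = 1 - 7*(-1/11) = 1 + 7/11 = 18/11)
326*(E + L(B)) = 326*(163 + 18/11) = 326*(1811/11) = 590386/11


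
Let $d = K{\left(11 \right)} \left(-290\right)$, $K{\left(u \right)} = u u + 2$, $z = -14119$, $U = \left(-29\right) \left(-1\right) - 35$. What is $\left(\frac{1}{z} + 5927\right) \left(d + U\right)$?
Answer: $- \frac{2985485838912}{14119} \approx -2.1145 \cdot 10^{8}$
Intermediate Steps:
$U = -6$ ($U = 29 - 35 = -6$)
$K{\left(u \right)} = 2 + u^{2}$ ($K{\left(u \right)} = u^{2} + 2 = 2 + u^{2}$)
$d = -35670$ ($d = \left(2 + 11^{2}\right) \left(-290\right) = \left(2 + 121\right) \left(-290\right) = 123 \left(-290\right) = -35670$)
$\left(\frac{1}{z} + 5927\right) \left(d + U\right) = \left(\frac{1}{-14119} + 5927\right) \left(-35670 - 6\right) = \left(- \frac{1}{14119} + 5927\right) \left(-35676\right) = \frac{83683312}{14119} \left(-35676\right) = - \frac{2985485838912}{14119}$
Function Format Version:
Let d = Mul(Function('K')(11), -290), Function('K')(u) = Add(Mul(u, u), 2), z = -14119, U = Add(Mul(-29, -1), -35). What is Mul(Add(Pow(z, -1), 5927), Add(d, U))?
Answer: Rational(-2985485838912, 14119) ≈ -2.1145e+8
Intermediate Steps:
U = -6 (U = Add(29, -35) = -6)
Function('K')(u) = Add(2, Pow(u, 2)) (Function('K')(u) = Add(Pow(u, 2), 2) = Add(2, Pow(u, 2)))
d = -35670 (d = Mul(Add(2, Pow(11, 2)), -290) = Mul(Add(2, 121), -290) = Mul(123, -290) = -35670)
Mul(Add(Pow(z, -1), 5927), Add(d, U)) = Mul(Add(Pow(-14119, -1), 5927), Add(-35670, -6)) = Mul(Add(Rational(-1, 14119), 5927), -35676) = Mul(Rational(83683312, 14119), -35676) = Rational(-2985485838912, 14119)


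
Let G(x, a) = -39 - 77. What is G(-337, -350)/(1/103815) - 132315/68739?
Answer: -275930763125/22913 ≈ -1.2043e+7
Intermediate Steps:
G(x, a) = -116
G(-337, -350)/(1/103815) - 132315/68739 = -116/(1/103815) - 132315/68739 = -116/1/103815 - 132315*1/68739 = -116*103815 - 44105/22913 = -12042540 - 44105/22913 = -275930763125/22913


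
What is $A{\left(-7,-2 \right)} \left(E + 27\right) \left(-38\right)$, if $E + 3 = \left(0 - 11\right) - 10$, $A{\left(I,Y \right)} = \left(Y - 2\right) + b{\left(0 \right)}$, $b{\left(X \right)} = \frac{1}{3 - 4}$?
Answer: $570$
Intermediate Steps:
$b{\left(X \right)} = -1$ ($b{\left(X \right)} = \frac{1}{-1} = -1$)
$A{\left(I,Y \right)} = -3 + Y$ ($A{\left(I,Y \right)} = \left(Y - 2\right) - 1 = \left(-2 + Y\right) - 1 = -3 + Y$)
$E = -24$ ($E = -3 + \left(\left(0 - 11\right) - 10\right) = -3 - 21 = -24$)
$A{\left(-7,-2 \right)} \left(E + 27\right) \left(-38\right) = \left(-3 - 2\right) \left(-24 + 27\right) \left(-38\right) = - 5 \cdot 3 \left(-38\right) = \left(-5\right) \left(-114\right) = 570$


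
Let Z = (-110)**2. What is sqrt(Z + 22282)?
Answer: sqrt(34382) ≈ 185.42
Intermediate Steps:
Z = 12100
sqrt(Z + 22282) = sqrt(12100 + 22282) = sqrt(34382)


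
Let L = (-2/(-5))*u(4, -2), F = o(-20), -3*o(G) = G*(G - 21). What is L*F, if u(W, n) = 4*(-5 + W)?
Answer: 1312/3 ≈ 437.33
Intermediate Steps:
o(G) = -G*(-21 + G)/3 (o(G) = -G*(G - 21)/3 = -G*(-21 + G)/3)
F = -820/3 (F = (1/3)*(-20)*(21 - 1*(-20)) = (1/3)*(-20)*(21 + 20) = (1/3)*(-20)*41 = -820/3 ≈ -273.33)
u(W, n) = -20 + 4*W
L = -8/5 (L = (-2/(-5))*(-20 + 4*4) = (-2*(-1/5))*(-20 + 16) = (2/5)*(-4) = -8/5 ≈ -1.6000)
L*F = -8/5*(-820/3) = 1312/3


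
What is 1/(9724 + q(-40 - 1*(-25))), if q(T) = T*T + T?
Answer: 1/9934 ≈ 0.00010066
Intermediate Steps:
q(T) = T + T² (q(T) = T² + T = T + T²)
1/(9724 + q(-40 - 1*(-25))) = 1/(9724 + (-40 - 1*(-25))*(1 + (-40 - 1*(-25)))) = 1/(9724 + (-40 + 25)*(1 + (-40 + 25))) = 1/(9724 - 15*(1 - 15)) = 1/(9724 - 15*(-14)) = 1/(9724 + 210) = 1/9934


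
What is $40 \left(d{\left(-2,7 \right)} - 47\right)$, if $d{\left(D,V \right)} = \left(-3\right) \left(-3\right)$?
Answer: $-1520$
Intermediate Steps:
$d{\left(D,V \right)} = 9$
$40 \left(d{\left(-2,7 \right)} - 47\right) = 40 \left(9 - 47\right) = 40 \left(-38\right) = -1520$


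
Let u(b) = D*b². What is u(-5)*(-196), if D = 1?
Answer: -4900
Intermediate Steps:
u(b) = b² (u(b) = 1*b² = b²)
u(-5)*(-196) = (-5)²*(-196) = 25*(-196) = -4900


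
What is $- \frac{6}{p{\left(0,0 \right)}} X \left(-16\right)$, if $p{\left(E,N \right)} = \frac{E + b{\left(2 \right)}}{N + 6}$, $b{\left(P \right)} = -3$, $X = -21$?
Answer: $4032$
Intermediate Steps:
$p{\left(E,N \right)} = \frac{-3 + E}{6 + N}$ ($p{\left(E,N \right)} = \frac{E - 3}{N + 6} = \frac{-3 + E}{6 + N}$)
$- \frac{6}{p{\left(0,0 \right)}} X \left(-16\right) = - \frac{6}{\frac{1}{6 + 0} \left(-3 + 0\right)} \left(-21\right) \left(-16\right) = - \frac{6}{\frac{1}{6} \left(-3\right)} \left(-21\right) \left(-16\right) = - \frac{6}{- \frac{1}{2}} \left(-21\right) \left(-16\right) = \left(-6\right) \left(-2\right) \left(-21\right) \left(-16\right) = 12 \left(-21\right) \left(-16\right) = \left(-252\right) \left(-16\right) = 4032$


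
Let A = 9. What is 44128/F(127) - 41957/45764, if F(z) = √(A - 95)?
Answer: -41957/45764 - 22064*I*√86/43 ≈ -0.91681 - 4758.4*I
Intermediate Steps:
F(z) = I*√86 (F(z) = √(9 - 95) = √(-86) = I*√86)
44128/F(127) - 41957/45764 = 44128/((I*√86)) - 41957/45764 = 44128*(-I*√86/86) - 41957*1/45764 = -22064*I*√86/43 - 41957/45764 = -41957/45764 - 22064*I*√86/43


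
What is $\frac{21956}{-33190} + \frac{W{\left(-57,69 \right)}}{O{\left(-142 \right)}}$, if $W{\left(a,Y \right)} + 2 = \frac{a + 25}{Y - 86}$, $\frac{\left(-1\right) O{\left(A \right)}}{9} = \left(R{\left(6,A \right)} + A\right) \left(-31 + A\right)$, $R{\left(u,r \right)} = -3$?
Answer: $- \frac{1685343428}{2547667719} \approx -0.66152$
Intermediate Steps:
$O{\left(A \right)} = - 9 \left(-31 + A\right) \left(-3 + A\right)$ ($O{\left(A \right)} = - 9 \left(-3 + A\right) \left(-31 + A\right) = - 9 \left(-31 + A\right) \left(-3 + A\right)$)
$W{\left(a,Y \right)} = -2 + \frac{25 + a}{-86 + Y}$ ($W{\left(a,Y \right)} = -2 + \frac{a + 25}{Y - 86} = -2 + \frac{25 + a}{-86 + Y}$)
$\frac{21956}{-33190} + \frac{W{\left(-57,69 \right)}}{O{\left(-142 \right)}} = \frac{21956}{-33190} + \frac{\frac{1}{-86 + 69} \left(197 - 57 - 138\right)}{-837 - 9 \left(-142\right)^{2} + 306 \left(-142\right)} = 21956 \left(- \frac{1}{33190}\right) + \frac{\frac{1}{-17} \left(197 - 57 - 138\right)}{-837 - 181476 - 43452} = - \frac{10978}{16595} + \frac{\left(- \frac{1}{17}\right) 2}{-837 - 181476 - 43452} = - \frac{10978}{16595} - \frac{2}{17 \left(-225765\right)} = - \frac{10978}{16595} - - \frac{2}{3838005} = - \frac{10978}{16595} + \frac{2}{3838005} = - \frac{1685343428}{2547667719}$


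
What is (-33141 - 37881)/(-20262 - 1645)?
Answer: 3738/1153 ≈ 3.2420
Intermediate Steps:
(-33141 - 37881)/(-20262 - 1645) = -71022/(-21907) = -71022*(-1/21907) = 3738/1153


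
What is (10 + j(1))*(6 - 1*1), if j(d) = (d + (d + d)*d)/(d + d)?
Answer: 115/2 ≈ 57.500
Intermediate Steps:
j(d) = (d + 2*d²)/(2*d) (j(d) = (d + (2*d)*d)/((2*d)) = (d + 2*d²)*(1/(2*d)) = (d + 2*d²)/(2*d))
(10 + j(1))*(6 - 1*1) = (10 + (½ + 1))*(6 - 1*1) = (10 + 3/2)*(6 - 1) = (23/2)*5 = 115/2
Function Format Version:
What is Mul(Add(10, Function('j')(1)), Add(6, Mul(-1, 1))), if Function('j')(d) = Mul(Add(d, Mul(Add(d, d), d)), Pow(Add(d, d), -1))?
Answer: Rational(115, 2) ≈ 57.500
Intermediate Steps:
Function('j')(d) = Mul(Rational(1, 2), Pow(d, -1), Add(d, Mul(2, Pow(d, 2)))) (Function('j')(d) = Mul(Add(d, Mul(Mul(2, d), d)), Pow(Mul(2, d), -1)) = Mul(Add(d, Mul(2, Pow(d, 2))), Mul(Rational(1, 2), Pow(d, -1))) = Mul(Rational(1, 2), Pow(d, -1), Add(d, Mul(2, Pow(d, 2)))))
Mul(Add(10, Function('j')(1)), Add(6, Mul(-1, 1))) = Mul(Add(10, Add(Rational(1, 2), 1)), Add(6, Mul(-1, 1))) = Mul(Add(10, Rational(3, 2)), Add(6, -1)) = Mul(Rational(23, 2), 5) = Rational(115, 2)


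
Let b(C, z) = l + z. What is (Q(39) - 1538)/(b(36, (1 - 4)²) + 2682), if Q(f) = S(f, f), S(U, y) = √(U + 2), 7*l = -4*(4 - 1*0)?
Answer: -10766/18821 + 7*√41/18821 ≈ -0.56964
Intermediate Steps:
l = -16/7 (l = (-4*(4 - 1*0))/7 = (-4*(4 + 0))/7 = (-4*4)/7 = (⅐)*(-16) = -16/7 ≈ -2.2857)
S(U, y) = √(2 + U)
Q(f) = √(2 + f)
b(C, z) = -16/7 + z
(Q(39) - 1538)/(b(36, (1 - 4)²) + 2682) = (√(2 + 39) - 1538)/((-16/7 + (1 - 4)²) + 2682) = (√41 - 1538)/((-16/7 + (-3)²) + 2682) = (-1538 + √41)/((-16/7 + 9) + 2682) = (-1538 + √41)/(47/7 + 2682) = (-1538 + √41)/(18821/7) = (-1538 + √41)*(7/18821) = -10766/18821 + 7*√41/18821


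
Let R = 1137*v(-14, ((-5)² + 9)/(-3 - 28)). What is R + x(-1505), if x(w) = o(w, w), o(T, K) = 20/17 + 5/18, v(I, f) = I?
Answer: -4870463/306 ≈ -15917.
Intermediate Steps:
o(T, K) = 445/306 (o(T, K) = 20*(1/17) + 5*(1/18) = 20/17 + 5/18 = 445/306)
x(w) = 445/306
R = -15918 (R = 1137*(-14) = -15918)
R + x(-1505) = -15918 + 445/306 = -4870463/306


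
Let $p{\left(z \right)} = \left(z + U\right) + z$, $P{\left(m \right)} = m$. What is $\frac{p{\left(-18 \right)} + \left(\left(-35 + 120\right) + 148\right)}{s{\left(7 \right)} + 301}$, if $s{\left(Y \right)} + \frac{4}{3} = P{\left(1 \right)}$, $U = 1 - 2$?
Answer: $\frac{294}{451} \approx 0.65189$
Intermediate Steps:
$U = -1$
$s{\left(Y \right)} = - \frac{1}{3}$ ($s{\left(Y \right)} = - \frac{4}{3} + 1 = - \frac{1}{3}$)
$p{\left(z \right)} = -1 + 2 z$ ($p{\left(z \right)} = \left(z - 1\right) + z = \left(-1 + z\right) + z = -1 + 2 z$)
$\frac{p{\left(-18 \right)} + \left(\left(-35 + 120\right) + 148\right)}{s{\left(7 \right)} + 301} = \frac{\left(-1 + 2 \left(-18\right)\right) + \left(\left(-35 + 120\right) + 148\right)}{- \frac{1}{3} + 301} = \frac{\left(-1 - 36\right) + \left(85 + 148\right)}{\frac{902}{3}} = \left(-37 + 233\right) \frac{3}{902} = 196 \cdot \frac{3}{902} = \frac{294}{451}$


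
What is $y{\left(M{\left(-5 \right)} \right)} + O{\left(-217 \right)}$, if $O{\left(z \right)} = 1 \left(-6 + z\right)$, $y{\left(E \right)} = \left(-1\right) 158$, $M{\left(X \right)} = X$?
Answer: $-381$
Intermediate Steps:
$y{\left(E \right)} = -158$
$O{\left(z \right)} = -6 + z$
$y{\left(M{\left(-5 \right)} \right)} + O{\left(-217 \right)} = -158 - 223 = -381$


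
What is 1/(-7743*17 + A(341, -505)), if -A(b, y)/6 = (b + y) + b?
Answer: -1/132693 ≈ -7.5362e-6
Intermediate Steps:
A(b, y) = -12*b - 6*y (A(b, y) = -6*((b + y) + b) = -6*(y + 2*b) = -12*b - 6*y)
1/(-7743*17 + A(341, -505)) = 1/(-7743*17 + (-12*341 - 6*(-505))) = 1/(-131631 + (-4092 + 3030)) = 1/(-131631 - 1062) = 1/(-132693) = -1/132693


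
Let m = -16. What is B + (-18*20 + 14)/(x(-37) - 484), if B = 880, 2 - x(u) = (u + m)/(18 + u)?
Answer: 8112254/9211 ≈ 880.71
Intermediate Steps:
x(u) = 2 - (-16 + u)/(18 + u) (x(u) = 2 - (u - 16)/(18 + u) = 2 - (-16 + u)/(18 + u))
B + (-18*20 + 14)/(x(-37) - 484) = 880 + (-18*20 + 14)/((52 - 37)/(18 - 37) - 484) = 880 + (-360 + 14)/(15/(-19) - 484) = 880 - 346/(-1/19*15 - 484) = 880 - 346/(-15/19 - 484) = 880 - 346/(-9211/19) = 880 - 19/9211*(-346) = 880 + 6574/9211 = 8112254/9211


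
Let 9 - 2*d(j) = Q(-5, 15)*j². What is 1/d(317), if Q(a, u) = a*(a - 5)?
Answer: -2/5024441 ≈ -3.9805e-7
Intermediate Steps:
Q(a, u) = a*(-5 + a)
d(j) = 9/2 - 25*j² (d(j) = 9/2 - (-5*(-5 - 5))*j²/2 = 9/2 - (-5*(-10))*j²/2 = 9/2 - 25*j²)
1/d(317) = 1/(9/2 - 25*317²) = 1/(9/2 - 25*100489) = 1/(9/2 - 2512225) = 1/(-5024441/2) = -2/5024441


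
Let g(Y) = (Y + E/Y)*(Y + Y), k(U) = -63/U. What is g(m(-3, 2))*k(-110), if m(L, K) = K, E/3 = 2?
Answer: 126/11 ≈ 11.455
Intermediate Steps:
E = 6 (E = 3*2 = 6)
g(Y) = 2*Y*(Y + 6/Y) (g(Y) = (Y + 6/Y)*(Y + Y) = (Y + 6/Y)*(2*Y) = 2*Y*(Y + 6/Y))
g(m(-3, 2))*k(-110) = (12 + 2*2**2)*(-63/(-110)) = (12 + 2*4)*(-63*(-1/110)) = (12 + 8)*(63/110) = 20*(63/110) = 126/11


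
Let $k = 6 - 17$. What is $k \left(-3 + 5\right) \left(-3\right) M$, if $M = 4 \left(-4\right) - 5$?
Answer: $-1386$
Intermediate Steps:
$M = -21$ ($M = -16 - 5 = -21$)
$k = -11$ ($k = 6 - 17 = -11$)
$k \left(-3 + 5\right) \left(-3\right) M = - 11 \left(-3 + 5\right) \left(-3\right) \left(-21\right) = - 11 \cdot 2 \left(-3\right) \left(-21\right) = \left(-11\right) \left(-6\right) \left(-21\right) = 66 \left(-21\right) = -1386$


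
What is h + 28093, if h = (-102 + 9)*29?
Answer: 25396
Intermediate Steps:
h = -2697 (h = -93*29 = -2697)
h + 28093 = -2697 + 28093 = 25396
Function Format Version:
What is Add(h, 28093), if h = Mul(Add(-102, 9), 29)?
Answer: 25396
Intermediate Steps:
h = -2697 (h = Mul(-93, 29) = -2697)
Add(h, 28093) = Add(-2697, 28093) = 25396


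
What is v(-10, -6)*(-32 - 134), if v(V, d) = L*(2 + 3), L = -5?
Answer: 4150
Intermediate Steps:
v(V, d) = -25 (v(V, d) = -5*(2 + 3) = -5*5 = -25)
v(-10, -6)*(-32 - 134) = -25*(-32 - 134) = -25*(-166) = 4150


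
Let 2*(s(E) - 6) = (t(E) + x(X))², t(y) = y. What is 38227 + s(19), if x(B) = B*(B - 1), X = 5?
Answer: 77987/2 ≈ 38994.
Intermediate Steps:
x(B) = B*(-1 + B)
s(E) = 6 + (20 + E)²/2 (s(E) = 6 + (E + 5*(-1 + 5))²/2 = 6 + (E + 5*4)²/2 = 6 + (E + 20)²/2 = 6 + (20 + E)²/2)
38227 + s(19) = 38227 + (6 + (20 + 19)²/2) = 38227 + (6 + (½)*39²) = 38227 + (6 + (½)*1521) = 38227 + (6 + 1521/2) = 38227 + 1533/2 = 77987/2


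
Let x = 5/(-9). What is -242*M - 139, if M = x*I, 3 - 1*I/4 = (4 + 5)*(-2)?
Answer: 33463/3 ≈ 11154.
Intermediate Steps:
I = 84 (I = 12 - 4*(4 + 5)*(-2) = 12 - 36*(-2) = 12 - 4*(-18) = 12 + 72 = 84)
x = -5/9 (x = 5*(-⅑) = -5/9 ≈ -0.55556)
M = -140/3 (M = -5/9*84 = -140/3 ≈ -46.667)
-242*M - 139 = -242*(-140/3) - 139 = 33880/3 - 139 = 33463/3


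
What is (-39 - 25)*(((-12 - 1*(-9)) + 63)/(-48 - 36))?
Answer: 320/7 ≈ 45.714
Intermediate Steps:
(-39 - 25)*(((-12 - 1*(-9)) + 63)/(-48 - 36)) = -64*((-12 + 9) + 63)/(-84) = -64*(-3 + 63)*(-1)/84 = -3840*(-1)/84 = -64*(-5/7) = 320/7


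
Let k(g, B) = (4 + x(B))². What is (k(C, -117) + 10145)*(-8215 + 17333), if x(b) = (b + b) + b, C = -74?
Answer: 1190391372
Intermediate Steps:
x(b) = 3*b (x(b) = 2*b + b = 3*b)
k(g, B) = (4 + 3*B)²
(k(C, -117) + 10145)*(-8215 + 17333) = ((4 + 3*(-117))² + 10145)*(-8215 + 17333) = ((4 - 351)² + 10145)*9118 = ((-347)² + 10145)*9118 = (120409 + 10145)*9118 = 130554*9118 = 1190391372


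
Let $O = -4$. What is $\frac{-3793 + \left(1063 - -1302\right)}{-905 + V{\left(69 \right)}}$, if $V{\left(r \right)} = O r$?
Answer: $\frac{1428}{1181} \approx 1.2091$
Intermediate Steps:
$V{\left(r \right)} = - 4 r$
$\frac{-3793 + \left(1063 - -1302\right)}{-905 + V{\left(69 \right)}} = \frac{-3793 + \left(1063 - -1302\right)}{-905 - 276} = \frac{-3793 + \left(1063 + 1302\right)}{-905 - 276} = \frac{-3793 + 2365}{-1181} = \left(-1428\right) \left(- \frac{1}{1181}\right) = \frac{1428}{1181}$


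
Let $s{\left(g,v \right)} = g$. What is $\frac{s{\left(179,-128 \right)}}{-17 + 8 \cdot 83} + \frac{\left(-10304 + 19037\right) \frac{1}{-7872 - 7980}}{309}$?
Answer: $\frac{290379907}{1056393132} \approx 0.27488$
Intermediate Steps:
$\frac{s{\left(179,-128 \right)}}{-17 + 8 \cdot 83} + \frac{\left(-10304 + 19037\right) \frac{1}{-7872 - 7980}}{309} = \frac{179}{-17 + 8 \cdot 83} + \frac{\left(-10304 + 19037\right) \frac{1}{-7872 - 7980}}{309} = \frac{179}{-17 + 664} + \frac{8733}{-15852} \cdot \frac{1}{309} = \frac{179}{647} + 8733 \left(- \frac{1}{15852}\right) \frac{1}{309} = 179 \cdot \frac{1}{647} - \frac{2911}{1632756} = \frac{179}{647} - \frac{2911}{1632756} = \frac{290379907}{1056393132}$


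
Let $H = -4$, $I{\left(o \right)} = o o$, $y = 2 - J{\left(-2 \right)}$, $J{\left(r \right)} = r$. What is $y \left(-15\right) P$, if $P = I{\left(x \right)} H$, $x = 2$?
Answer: $960$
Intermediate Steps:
$y = 4$ ($y = 2 - -2 = 2 + 2 = 4$)
$I{\left(o \right)} = o^{2}$
$P = -16$ ($P = 2^{2} \left(-4\right) = 4 \left(-4\right) = -16$)
$y \left(-15\right) P = 4 \left(-15\right) \left(-16\right) = \left(-60\right) \left(-16\right) = 960$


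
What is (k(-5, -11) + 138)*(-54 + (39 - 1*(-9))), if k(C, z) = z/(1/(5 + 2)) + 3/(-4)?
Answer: -723/2 ≈ -361.50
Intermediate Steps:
k(C, z) = -¾ + 7*z (k(C, z) = z/(1/7) + 3*(-¼) = z/(⅐) - ¾ = z*7 - ¾ = 7*z - ¾ = -¾ + 7*z)
(k(-5, -11) + 138)*(-54 + (39 - 1*(-9))) = ((-¾ + 7*(-11)) + 138)*(-54 + (39 - 1*(-9))) = ((-¾ - 77) + 138)*(-54 + (39 + 9)) = (-311/4 + 138)*(-54 + 48) = (241/4)*(-6) = -723/2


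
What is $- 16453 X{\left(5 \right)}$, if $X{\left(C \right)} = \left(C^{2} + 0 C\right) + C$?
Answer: $-493590$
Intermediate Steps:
$X{\left(C \right)} = C + C^{2}$ ($X{\left(C \right)} = \left(C^{2} + 0\right) + C = C^{2} + C = C + C^{2}$)
$- 16453 X{\left(5 \right)} = - 16453 \cdot 5 \left(1 + 5\right) = - 16453 \cdot 5 \cdot 6 = \left(-16453\right) 30 = -493590$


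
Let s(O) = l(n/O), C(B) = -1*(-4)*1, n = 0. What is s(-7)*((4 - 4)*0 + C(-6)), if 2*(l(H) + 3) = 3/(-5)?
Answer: -66/5 ≈ -13.200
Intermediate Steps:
C(B) = 4 (C(B) = 4*1 = 4)
l(H) = -33/10 (l(H) = -3 + (3/(-5))/2 = -3 + (3*(-1/5))/2 = -3 + (1/2)*(-3/5) = -3 - 3/10 = -33/10)
s(O) = -33/10
s(-7)*((4 - 4)*0 + C(-6)) = -33*((4 - 4)*0 + 4)/10 = -33*(0*0 + 4)/10 = -33*(0 + 4)/10 = -33/10*4 = -66/5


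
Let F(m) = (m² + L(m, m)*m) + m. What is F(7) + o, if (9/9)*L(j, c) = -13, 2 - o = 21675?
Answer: -21708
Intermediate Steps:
o = -21673 (o = 2 - 1*21675 = 2 - 21675 = -21673)
L(j, c) = -13
F(m) = m² - 12*m (F(m) = (m² - 13*m) + m = m² - 12*m)
F(7) + o = 7*(-12 + 7) - 21673 = 7*(-5) - 21673 = -35 - 21673 = -21708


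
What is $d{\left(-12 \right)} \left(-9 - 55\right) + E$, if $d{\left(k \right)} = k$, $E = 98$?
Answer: $866$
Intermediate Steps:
$d{\left(-12 \right)} \left(-9 - 55\right) + E = - 12 \left(-9 - 55\right) + 98 = \left(-12\right) \left(-64\right) + 98 = 768 + 98 = 866$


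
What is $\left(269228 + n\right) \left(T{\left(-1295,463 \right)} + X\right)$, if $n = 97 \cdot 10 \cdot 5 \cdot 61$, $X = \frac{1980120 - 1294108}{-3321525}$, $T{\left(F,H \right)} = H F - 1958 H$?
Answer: $- \frac{42192594922042358}{49575} \approx -8.5109 \cdot 10^{11}$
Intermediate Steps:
$T{\left(F,H \right)} = - 1958 H + F H$ ($T{\left(F,H \right)} = F H - 1958 H = - 1958 H + F H$)
$X = - \frac{686012}{3321525}$ ($X = \left(1980120 - 1294108\right) \left(- \frac{1}{3321525}\right) = 686012 \left(- \frac{1}{3321525}\right) = - \frac{686012}{3321525} \approx -0.20654$)
$n = 295850$ ($n = 97 \cdot 50 \cdot 61 = 4850 \cdot 61 = 295850$)
$\left(269228 + n\right) \left(T{\left(-1295,463 \right)} + X\right) = \left(269228 + 295850\right) \left(463 \left(-1958 - 1295\right) - \frac{686012}{3321525}\right) = 565078 \left(463 \left(-3253\right) - \frac{686012}{3321525}\right) = 565078 \left(-1506139 - \frac{686012}{3321525}\right) = 565078 \left(- \frac{5002679027987}{3321525}\right) = - \frac{42192594922042358}{49575}$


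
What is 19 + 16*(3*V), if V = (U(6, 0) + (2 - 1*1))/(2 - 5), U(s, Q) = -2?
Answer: 35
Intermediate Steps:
V = 1/3 (V = (-2 + (2 - 1*1))/(2 - 5) = (-2 + (2 - 1))/(-3) = (-2 + 1)*(-1/3) = -1*(-1/3) = 1/3 ≈ 0.33333)
19 + 16*(3*V) = 19 + 16*(3*(1/3)) = 19 + 16*1 = 19 + 16 = 35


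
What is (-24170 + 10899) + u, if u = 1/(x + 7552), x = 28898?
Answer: -483727949/36450 ≈ -13271.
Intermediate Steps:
u = 1/36450 (u = 1/(28898 + 7552) = 1/36450 ≈ 2.7435e-5)
(-24170 + 10899) + u = (-24170 + 10899) + 1/36450 = -13271 + 1/36450 = -483727949/36450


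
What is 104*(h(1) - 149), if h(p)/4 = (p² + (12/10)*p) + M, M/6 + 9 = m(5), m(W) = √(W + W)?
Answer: -185224/5 + 2496*√10 ≈ -29152.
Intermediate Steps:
m(W) = √2*√W (m(W) = √(2*W) = √2*√W)
M = -54 + 6*√10 (M = -54 + 6*(√2*√5) = -54 + 6*√10 ≈ -35.026)
h(p) = -216 + 4*p² + 24*√10 + 24*p/5 (h(p) = 4*((p² + (12/10)*p) + (-54 + 6*√10)) = 4*((p² + (12*(⅒))*p) + (-54 + 6*√10)) = 4*((p² + 6*p/5) + (-54 + 6*√10)) = 4*(-54 + p² + 6*√10 + 6*p/5) = -216 + 4*p² + 24*√10 + 24*p/5)
104*(h(1) - 149) = 104*((-216 + 4*1² + 24*√10 + (24/5)*1) - 149) = 104*((-216 + 4*1 + 24*√10 + 24/5) - 149) = 104*((-216 + 4 + 24*√10 + 24/5) - 149) = 104*((-1036/5 + 24*√10) - 149) = 104*(-1781/5 + 24*√10) = -185224/5 + 2496*√10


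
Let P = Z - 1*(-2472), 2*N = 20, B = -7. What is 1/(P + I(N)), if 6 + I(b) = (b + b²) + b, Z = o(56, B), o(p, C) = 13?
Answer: 1/2599 ≈ 0.00038476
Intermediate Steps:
Z = 13
N = 10 (N = (½)*20 = 10)
I(b) = -6 + b² + 2*b (I(b) = -6 + ((b + b²) + b) = -6 + (b² + 2*b) = -6 + b² + 2*b)
P = 2485 (P = 13 - 1*(-2472) = 13 + 2472 = 2485)
1/(P + I(N)) = 1/(2485 + (-6 + 10² + 2*10)) = 1/(2485 + (-6 + 100 + 20)) = 1/(2485 + 114) = 1/2599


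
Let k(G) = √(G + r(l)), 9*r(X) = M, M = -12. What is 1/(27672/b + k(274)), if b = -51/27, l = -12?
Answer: -6350724/93037241255 - 289*√2454/186074482510 ≈ -6.8337e-5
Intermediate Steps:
b = -17/9 (b = -51/27 = -1*17/9 = -17/9 ≈ -1.8889)
r(X) = -4/3 (r(X) = (⅑)*(-12) = -4/3)
k(G) = √(-4/3 + G) (k(G) = √(G - 4/3) = √(-4/3 + G))
1/(27672/b + k(274)) = 1/(27672/(-17/9) + √(-12 + 9*274)/3) = 1/(27672*(-9/17) + √(-12 + 2466)/3) = 1/(-249048/17 + √2454/3)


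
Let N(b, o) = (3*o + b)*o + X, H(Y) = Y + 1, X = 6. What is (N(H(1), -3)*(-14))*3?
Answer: -1134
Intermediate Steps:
H(Y) = 1 + Y
N(b, o) = 6 + o*(b + 3*o) (N(b, o) = (3*o + b)*o + 6 = (b + 3*o)*o + 6 = o*(b + 3*o) + 6 = 6 + o*(b + 3*o))
(N(H(1), -3)*(-14))*3 = ((6 + 3*(-3)² + (1 + 1)*(-3))*(-14))*3 = ((6 + 3*9 + 2*(-3))*(-14))*3 = ((6 + 27 - 6)*(-14))*3 = (27*(-14))*3 = -378*3 = -1134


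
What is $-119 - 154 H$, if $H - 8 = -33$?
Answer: $3731$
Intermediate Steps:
$H = -25$ ($H = 8 - 33 = -25$)
$-119 - 154 H = -119 - -3850 = -119 + 3850 = 3731$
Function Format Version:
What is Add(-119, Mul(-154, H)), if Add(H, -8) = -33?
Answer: 3731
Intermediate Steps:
H = -25 (H = Add(8, -33) = -25)
Add(-119, Mul(-154, H)) = Add(-119, Mul(-154, -25)) = Add(-119, 3850) = 3731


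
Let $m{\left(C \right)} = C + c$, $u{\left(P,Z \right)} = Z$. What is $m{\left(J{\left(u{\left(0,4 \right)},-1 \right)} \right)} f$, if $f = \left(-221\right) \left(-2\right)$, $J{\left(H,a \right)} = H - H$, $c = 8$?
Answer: $3536$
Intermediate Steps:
$J{\left(H,a \right)} = 0$
$m{\left(C \right)} = 8 + C$ ($m{\left(C \right)} = C + 8 = 8 + C$)
$f = 442$
$m{\left(J{\left(u{\left(0,4 \right)},-1 \right)} \right)} f = \left(8 + 0\right) 442 = 8 \cdot 442 = 3536$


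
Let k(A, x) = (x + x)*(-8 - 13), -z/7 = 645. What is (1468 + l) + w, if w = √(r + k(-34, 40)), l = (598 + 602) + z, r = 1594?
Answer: -1847 + I*√86 ≈ -1847.0 + 9.2736*I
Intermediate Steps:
z = -4515 (z = -7*645 = -4515)
k(A, x) = -42*x (k(A, x) = (2*x)*(-21) = -42*x)
l = -3315 (l = (598 + 602) - 4515 = 1200 - 4515 = -3315)
w = I*√86 (w = √(1594 - 42*40) = √(1594 - 1680) = √(-86) = I*√86 ≈ 9.2736*I)
(1468 + l) + w = (1468 - 3315) + I*√86 = -1847 + I*√86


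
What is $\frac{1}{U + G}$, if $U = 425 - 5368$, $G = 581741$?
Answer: $\frac{1}{576798} \approx 1.7337 \cdot 10^{-6}$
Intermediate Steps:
$U = -4943$ ($U = 425 - 5368 = -4943$)
$\frac{1}{U + G} = \frac{1}{-4943 + 581741} = \frac{1}{576798}$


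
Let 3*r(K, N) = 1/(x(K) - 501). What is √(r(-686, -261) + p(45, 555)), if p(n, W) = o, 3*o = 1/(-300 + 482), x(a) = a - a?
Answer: √9695686/91182 ≈ 0.034149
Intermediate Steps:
x(a) = 0
o = 1/546 (o = 1/(3*(-300 + 482)) = (⅓)/182 = (⅓)*(1/182) = 1/546 ≈ 0.0018315)
p(n, W) = 1/546
r(K, N) = -1/1503 (r(K, N) = 1/(3*(0 - 501)) = (⅓)/(-501) = (⅓)*(-1/501) = -1/1503)
√(r(-686, -261) + p(45, 555)) = √(-1/1503 + 1/546) = √(319/273546) = √9695686/91182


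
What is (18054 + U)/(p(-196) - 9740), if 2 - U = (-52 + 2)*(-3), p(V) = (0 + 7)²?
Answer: -17906/9691 ≈ -1.8477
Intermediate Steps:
p(V) = 49 (p(V) = 7² = 49)
U = -148 (U = 2 - (-52 + 2)*(-3) = 2 - (-50)*(-3) = 2 - 1*150 = 2 - 150 = -148)
(18054 + U)/(p(-196) - 9740) = (18054 - 148)/(49 - 9740) = 17906/(-9691) = 17906*(-1/9691) = -17906/9691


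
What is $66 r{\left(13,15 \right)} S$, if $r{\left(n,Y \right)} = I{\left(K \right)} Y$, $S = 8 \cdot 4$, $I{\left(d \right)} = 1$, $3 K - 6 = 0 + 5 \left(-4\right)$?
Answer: $31680$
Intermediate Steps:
$K = - \frac{14}{3}$ ($K = 2 + \frac{0 + 5 \left(-4\right)}{3} = 2 + \frac{0 - 20}{3} = 2 + \frac{1}{3} \left(-20\right) = 2 - \frac{20}{3} = - \frac{14}{3} \approx -4.6667$)
$S = 32$
$r{\left(n,Y \right)} = Y$ ($r{\left(n,Y \right)} = 1 Y = Y$)
$66 r{\left(13,15 \right)} S = 66 \cdot 15 \cdot 32 = 990 \cdot 32 = 31680$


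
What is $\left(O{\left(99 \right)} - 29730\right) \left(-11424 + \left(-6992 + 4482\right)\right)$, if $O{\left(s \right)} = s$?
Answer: $412878354$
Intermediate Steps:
$\left(O{\left(99 \right)} - 29730\right) \left(-11424 + \left(-6992 + 4482\right)\right) = \left(99 - 29730\right) \left(-11424 + \left(-6992 + 4482\right)\right) = \left(99 - 29730\right) \left(-11424 - 2510\right) = \left(-29631\right) \left(-13934\right) = 412878354$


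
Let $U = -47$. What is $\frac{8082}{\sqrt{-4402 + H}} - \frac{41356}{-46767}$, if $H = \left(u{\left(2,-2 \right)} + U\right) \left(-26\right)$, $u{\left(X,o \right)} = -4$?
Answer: $\frac{5908}{6681} - \frac{4041 i \sqrt{769}}{769} \approx 0.8843 - 145.72 i$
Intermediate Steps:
$H = 1326$ ($H = \left(-4 - 47\right) \left(-26\right) = \left(-51\right) \left(-26\right) = 1326$)
$\frac{8082}{\sqrt{-4402 + H}} - \frac{41356}{-46767} = \frac{8082}{\sqrt{-4402 + 1326}} - \frac{41356}{-46767} = \frac{8082}{\sqrt{-3076}} - - \frac{5908}{6681} = \frac{8082}{2 i \sqrt{769}} + \frac{5908}{6681} = 8082 \left(- \frac{i \sqrt{769}}{1538}\right) + \frac{5908}{6681} = - \frac{4041 i \sqrt{769}}{769} + \frac{5908}{6681} = \frac{5908}{6681} - \frac{4041 i \sqrt{769}}{769}$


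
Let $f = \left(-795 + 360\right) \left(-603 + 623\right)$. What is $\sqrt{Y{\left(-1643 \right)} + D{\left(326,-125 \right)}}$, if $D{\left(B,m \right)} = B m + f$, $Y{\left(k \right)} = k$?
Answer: $3 i \sqrt{5677} \approx 226.04 i$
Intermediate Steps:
$f = -8700$ ($f = \left(-435\right) 20 = -8700$)
$D{\left(B,m \right)} = -8700 + B m$ ($D{\left(B,m \right)} = B m - 8700 = -8700 + B m$)
$\sqrt{Y{\left(-1643 \right)} + D{\left(326,-125 \right)}} = \sqrt{-1643 + \left(-8700 + 326 \left(-125\right)\right)} = \sqrt{-1643 - 49450} = \sqrt{-51093} = 3 i \sqrt{5677}$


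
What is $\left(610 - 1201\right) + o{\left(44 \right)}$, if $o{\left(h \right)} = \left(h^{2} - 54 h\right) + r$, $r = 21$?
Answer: $-1010$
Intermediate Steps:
$o{\left(h \right)} = 21 + h^{2} - 54 h$ ($o{\left(h \right)} = \left(h^{2} - 54 h\right) + 21 = 21 + h^{2} - 54 h$)
$\left(610 - 1201\right) + o{\left(44 \right)} = \left(610 - 1201\right) + \left(21 + 44^{2} - 2376\right) = -591 + \left(21 + 1936 - 2376\right) = -591 - 419 = -1010$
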